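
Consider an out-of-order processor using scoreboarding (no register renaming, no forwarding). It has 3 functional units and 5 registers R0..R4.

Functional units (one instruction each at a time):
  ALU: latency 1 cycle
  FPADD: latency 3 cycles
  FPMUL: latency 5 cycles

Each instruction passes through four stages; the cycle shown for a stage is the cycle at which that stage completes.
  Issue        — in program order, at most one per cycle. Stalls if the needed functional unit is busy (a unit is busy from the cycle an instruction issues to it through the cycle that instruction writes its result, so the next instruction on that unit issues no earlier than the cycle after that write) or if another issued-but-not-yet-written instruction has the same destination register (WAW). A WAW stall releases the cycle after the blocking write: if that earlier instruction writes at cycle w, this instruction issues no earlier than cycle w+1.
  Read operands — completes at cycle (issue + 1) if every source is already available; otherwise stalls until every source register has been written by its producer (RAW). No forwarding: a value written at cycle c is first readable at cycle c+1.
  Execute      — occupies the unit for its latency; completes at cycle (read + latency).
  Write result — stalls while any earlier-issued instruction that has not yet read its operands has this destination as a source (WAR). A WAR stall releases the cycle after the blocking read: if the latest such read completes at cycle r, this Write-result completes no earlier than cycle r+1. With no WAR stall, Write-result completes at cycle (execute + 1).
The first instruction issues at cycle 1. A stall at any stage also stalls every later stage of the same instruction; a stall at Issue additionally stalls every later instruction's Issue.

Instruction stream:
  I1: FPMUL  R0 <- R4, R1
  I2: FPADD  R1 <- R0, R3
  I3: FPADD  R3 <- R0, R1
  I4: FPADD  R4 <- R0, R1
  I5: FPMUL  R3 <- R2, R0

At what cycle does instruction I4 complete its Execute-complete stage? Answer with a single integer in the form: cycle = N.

cycle = 24

[1] I1 dispatched to FPMUL
[2] I1 operands ready; I2 dispatched to FPADD
[7] I1 complete
[8] R0←I1
[9] I2 operands ready
[12] I2 complete
[13] R1←I2
[14] I3 dispatched to FPADD
[15] I3 operands ready
[18] I3 complete
[19] R3←I3
[20] I4 dispatched to FPADD
[21] I4 operands ready; I5 dispatched to FPMUL
[22] I5 operands ready
[24] I4 complete
[25] R4←I4
[27] I5 complete
[28] R3←I5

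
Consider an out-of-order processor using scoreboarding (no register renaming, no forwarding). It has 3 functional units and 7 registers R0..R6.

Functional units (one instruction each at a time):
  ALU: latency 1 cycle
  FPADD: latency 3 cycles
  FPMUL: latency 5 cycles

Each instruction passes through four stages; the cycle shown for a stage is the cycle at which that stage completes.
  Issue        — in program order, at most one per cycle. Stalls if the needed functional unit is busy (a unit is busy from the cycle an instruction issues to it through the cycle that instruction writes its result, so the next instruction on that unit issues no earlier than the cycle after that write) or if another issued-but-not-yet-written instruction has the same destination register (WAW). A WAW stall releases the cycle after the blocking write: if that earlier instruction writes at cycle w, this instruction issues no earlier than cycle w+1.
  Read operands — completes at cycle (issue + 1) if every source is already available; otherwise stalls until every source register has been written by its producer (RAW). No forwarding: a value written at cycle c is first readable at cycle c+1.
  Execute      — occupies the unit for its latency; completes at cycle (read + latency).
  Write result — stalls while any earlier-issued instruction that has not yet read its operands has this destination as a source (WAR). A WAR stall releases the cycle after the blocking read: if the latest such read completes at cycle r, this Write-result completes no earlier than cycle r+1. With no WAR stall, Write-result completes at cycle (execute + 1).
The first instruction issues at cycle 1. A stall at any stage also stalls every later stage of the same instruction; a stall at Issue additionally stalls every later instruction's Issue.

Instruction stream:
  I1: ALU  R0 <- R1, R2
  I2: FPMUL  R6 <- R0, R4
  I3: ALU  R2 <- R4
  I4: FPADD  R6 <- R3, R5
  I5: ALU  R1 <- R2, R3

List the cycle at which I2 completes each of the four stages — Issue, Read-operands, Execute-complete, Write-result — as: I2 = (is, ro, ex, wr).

I2 = (2, 5, 10, 11)

c1: I1→ALU
c2: I1 RO; I2→FPMUL
c3: I1 EX
c4: I1 WR R0
c5: I2 RO; I3→ALU
c6: I3 RO
c7: I3 EX
c8: I3 WR R2
c10: I2 EX
c11: I2 WR R6
c12: I4→FPADD
c13: I4 RO; I5→ALU
c14: I5 RO
c15: I5 EX
c16: I4 EX; I5 WR R1
c17: I4 WR R6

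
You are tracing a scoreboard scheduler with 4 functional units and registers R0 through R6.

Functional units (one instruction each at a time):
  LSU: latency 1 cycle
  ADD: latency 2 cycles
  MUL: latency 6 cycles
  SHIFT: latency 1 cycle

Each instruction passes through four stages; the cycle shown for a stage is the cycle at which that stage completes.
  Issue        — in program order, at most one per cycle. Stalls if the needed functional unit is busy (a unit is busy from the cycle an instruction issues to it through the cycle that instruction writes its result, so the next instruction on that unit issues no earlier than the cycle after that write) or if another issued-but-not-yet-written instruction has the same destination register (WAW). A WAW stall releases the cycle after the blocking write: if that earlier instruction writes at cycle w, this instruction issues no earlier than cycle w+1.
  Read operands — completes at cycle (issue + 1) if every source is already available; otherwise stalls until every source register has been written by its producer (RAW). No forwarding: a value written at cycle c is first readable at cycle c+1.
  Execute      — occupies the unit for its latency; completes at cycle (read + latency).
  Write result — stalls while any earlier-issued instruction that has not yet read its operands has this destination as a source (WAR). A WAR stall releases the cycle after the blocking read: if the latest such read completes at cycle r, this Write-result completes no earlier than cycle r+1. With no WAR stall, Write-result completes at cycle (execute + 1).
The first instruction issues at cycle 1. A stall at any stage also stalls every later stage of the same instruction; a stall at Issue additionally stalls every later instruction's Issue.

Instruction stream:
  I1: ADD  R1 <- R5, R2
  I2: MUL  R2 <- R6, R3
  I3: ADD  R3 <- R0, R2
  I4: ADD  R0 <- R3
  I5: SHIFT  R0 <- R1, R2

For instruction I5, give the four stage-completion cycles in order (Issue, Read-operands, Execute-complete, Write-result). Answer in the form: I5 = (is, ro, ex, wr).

I5 = (20, 21, 22, 23)

[1] I1→ADD
[2] I1 RO · I2→MUL
[3] I2 RO
[4] I1 EX
[5] I1 WR R1
[6] I3→ADD
[9] I2 EX
[10] I2 WR R2
[11] I3 RO
[13] I3 EX
[14] I3 WR R3
[15] I4→ADD
[16] I4 RO
[18] I4 EX
[19] I4 WR R0
[20] I5→SHIFT
[21] I5 RO
[22] I5 EX
[23] I5 WR R0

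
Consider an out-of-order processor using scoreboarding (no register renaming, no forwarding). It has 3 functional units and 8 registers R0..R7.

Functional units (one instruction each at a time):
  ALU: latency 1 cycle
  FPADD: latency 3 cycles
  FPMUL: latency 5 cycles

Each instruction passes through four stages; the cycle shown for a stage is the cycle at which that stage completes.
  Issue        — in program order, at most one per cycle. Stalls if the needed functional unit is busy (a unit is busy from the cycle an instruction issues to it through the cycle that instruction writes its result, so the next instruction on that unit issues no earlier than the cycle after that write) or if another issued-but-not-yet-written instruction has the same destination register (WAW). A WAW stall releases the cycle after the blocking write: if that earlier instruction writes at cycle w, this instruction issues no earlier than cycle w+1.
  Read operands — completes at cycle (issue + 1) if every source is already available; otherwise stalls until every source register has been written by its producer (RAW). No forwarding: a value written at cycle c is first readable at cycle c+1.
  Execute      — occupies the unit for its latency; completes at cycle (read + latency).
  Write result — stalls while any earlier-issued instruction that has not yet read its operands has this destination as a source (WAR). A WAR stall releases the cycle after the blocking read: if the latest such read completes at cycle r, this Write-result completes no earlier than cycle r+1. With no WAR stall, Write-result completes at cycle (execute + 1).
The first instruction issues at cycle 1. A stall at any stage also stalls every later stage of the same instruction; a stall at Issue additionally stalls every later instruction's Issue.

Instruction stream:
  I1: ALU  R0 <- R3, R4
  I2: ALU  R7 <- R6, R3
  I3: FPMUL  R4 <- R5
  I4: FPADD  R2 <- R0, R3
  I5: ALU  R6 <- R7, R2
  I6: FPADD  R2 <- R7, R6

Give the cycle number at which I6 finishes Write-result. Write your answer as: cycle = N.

cycle = 20

I1: IS=1 RO=2 EX=3 WR=4
I2: IS=5 RO=6 EX=7 WR=8  [struct: ALU busy until I1 writes@4]
I3: IS=6 RO=7 EX=12 WR=13
I4: IS=7 RO=8 EX=11 WR=12
I5: IS=9 RO=13 EX=14 WR=15  [struct: ALU busy until I2 writes@8; RAW R2: wait I4 write@12]
I6: IS=13 RO=16 EX=19 WR=20  [struct: FPADD busy until I4 writes@12; RAW R6: wait I5 write@15]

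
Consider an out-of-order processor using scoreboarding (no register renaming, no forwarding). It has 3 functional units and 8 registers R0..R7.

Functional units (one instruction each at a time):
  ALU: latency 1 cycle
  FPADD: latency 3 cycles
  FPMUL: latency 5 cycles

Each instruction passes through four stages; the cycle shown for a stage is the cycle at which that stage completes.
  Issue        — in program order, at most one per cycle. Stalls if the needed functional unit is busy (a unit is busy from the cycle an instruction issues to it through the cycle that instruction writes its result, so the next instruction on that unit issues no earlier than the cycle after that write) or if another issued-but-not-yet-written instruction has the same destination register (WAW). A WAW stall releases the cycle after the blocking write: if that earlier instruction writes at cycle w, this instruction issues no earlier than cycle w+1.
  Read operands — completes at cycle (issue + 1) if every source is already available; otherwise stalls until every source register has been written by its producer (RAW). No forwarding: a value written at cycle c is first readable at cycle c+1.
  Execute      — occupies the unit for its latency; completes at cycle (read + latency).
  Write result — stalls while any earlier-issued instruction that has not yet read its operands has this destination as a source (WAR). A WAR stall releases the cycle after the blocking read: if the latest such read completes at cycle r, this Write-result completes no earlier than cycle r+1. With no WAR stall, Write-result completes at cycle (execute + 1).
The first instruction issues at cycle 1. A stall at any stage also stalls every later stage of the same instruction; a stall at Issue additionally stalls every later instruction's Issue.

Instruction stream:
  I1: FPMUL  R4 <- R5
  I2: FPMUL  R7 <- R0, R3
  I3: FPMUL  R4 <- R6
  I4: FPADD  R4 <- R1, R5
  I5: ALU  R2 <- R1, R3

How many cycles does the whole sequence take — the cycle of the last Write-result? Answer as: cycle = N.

cycle 1: I1→FPMUL
cycle 2: I1 RO
cycle 7: I1 EX
cycle 8: I1 WR R4
cycle 9: I2→FPMUL
cycle 10: I2 RO
cycle 15: I2 EX
cycle 16: I2 WR R7
cycle 17: I3→FPMUL
cycle 18: I3 RO
cycle 23: I3 EX
cycle 24: I3 WR R4
cycle 25: I4→FPADD
cycle 26: I4 RO, I5→ALU
cycle 27: I5 RO
cycle 28: I5 EX
cycle 29: I4 EX, I5 WR R2
cycle 30: I4 WR R4

cycle = 30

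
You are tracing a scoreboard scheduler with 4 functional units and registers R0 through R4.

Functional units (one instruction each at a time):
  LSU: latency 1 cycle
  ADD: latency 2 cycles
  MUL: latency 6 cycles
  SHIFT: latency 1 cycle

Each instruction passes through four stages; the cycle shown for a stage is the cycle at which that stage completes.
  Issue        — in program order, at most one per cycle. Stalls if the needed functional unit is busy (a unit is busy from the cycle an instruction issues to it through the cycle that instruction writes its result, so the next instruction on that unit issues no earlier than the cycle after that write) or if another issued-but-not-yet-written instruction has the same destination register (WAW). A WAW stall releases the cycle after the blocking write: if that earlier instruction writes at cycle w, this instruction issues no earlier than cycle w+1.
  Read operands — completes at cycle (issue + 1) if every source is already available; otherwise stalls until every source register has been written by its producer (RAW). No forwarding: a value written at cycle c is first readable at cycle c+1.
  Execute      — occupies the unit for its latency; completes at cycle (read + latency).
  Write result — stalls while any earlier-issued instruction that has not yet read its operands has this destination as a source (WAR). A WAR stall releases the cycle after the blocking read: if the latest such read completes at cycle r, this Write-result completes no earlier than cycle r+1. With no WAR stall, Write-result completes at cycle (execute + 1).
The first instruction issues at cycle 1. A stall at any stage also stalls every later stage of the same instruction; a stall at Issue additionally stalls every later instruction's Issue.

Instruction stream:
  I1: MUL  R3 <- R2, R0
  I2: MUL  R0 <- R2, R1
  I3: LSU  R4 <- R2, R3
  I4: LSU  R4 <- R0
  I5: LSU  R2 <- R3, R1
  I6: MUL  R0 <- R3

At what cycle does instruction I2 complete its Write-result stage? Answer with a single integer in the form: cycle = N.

cycle = 18

I1 -> (1, 2, 8, 9)
I2 -> (10, 11, 17, 18)  // struct: MUL busy until I1 writes@9
I3 -> (11, 12, 13, 14)
I4 -> (15, 19, 20, 21)  // struct: LSU busy until I3 writes@14, RAW R0: wait I2 write@18
I5 -> (22, 23, 24, 25)  // struct: LSU busy until I4 writes@21
I6 -> (23, 24, 30, 31)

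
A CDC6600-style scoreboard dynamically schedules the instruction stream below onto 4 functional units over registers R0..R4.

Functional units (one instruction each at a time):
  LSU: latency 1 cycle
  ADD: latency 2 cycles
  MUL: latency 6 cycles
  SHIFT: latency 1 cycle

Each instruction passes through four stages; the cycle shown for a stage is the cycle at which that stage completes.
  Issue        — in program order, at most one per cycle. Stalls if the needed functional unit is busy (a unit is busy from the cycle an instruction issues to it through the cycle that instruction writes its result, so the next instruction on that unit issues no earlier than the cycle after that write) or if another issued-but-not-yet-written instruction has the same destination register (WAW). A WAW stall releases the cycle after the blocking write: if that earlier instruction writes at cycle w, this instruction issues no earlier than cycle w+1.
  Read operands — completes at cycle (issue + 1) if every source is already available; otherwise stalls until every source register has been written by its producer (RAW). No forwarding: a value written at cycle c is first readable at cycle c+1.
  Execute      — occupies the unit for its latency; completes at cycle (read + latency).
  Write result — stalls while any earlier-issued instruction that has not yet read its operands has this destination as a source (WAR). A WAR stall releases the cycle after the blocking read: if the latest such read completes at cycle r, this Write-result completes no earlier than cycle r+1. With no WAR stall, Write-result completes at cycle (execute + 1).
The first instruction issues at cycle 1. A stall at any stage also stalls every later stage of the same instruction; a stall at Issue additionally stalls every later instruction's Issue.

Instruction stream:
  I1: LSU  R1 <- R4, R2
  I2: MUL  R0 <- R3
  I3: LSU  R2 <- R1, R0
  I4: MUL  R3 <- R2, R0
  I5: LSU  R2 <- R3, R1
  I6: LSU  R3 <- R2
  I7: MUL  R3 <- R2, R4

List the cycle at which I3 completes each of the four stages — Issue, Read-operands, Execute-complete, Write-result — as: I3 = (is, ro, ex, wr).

c1: I1 issues→LSU
c2: I1 reads | I2 issues→MUL
c3: I1 exec-done | I2 reads
c4: I1 writes R1
c5: I3 issues→LSU
c9: I2 exec-done
c10: I2 writes R0
c11: I3 reads | I4 issues→MUL
c12: I3 exec-done
c13: I3 writes R2
c14: I4 reads | I5 issues→LSU
c20: I4 exec-done
c21: I4 writes R3
c22: I5 reads
c23: I5 exec-done
c24: I5 writes R2
c25: I6 issues→LSU
c26: I6 reads
c27: I6 exec-done
c28: I6 writes R3
c29: I7 issues→MUL
c30: I7 reads
c36: I7 exec-done
c37: I7 writes R3

I3 = (5, 11, 12, 13)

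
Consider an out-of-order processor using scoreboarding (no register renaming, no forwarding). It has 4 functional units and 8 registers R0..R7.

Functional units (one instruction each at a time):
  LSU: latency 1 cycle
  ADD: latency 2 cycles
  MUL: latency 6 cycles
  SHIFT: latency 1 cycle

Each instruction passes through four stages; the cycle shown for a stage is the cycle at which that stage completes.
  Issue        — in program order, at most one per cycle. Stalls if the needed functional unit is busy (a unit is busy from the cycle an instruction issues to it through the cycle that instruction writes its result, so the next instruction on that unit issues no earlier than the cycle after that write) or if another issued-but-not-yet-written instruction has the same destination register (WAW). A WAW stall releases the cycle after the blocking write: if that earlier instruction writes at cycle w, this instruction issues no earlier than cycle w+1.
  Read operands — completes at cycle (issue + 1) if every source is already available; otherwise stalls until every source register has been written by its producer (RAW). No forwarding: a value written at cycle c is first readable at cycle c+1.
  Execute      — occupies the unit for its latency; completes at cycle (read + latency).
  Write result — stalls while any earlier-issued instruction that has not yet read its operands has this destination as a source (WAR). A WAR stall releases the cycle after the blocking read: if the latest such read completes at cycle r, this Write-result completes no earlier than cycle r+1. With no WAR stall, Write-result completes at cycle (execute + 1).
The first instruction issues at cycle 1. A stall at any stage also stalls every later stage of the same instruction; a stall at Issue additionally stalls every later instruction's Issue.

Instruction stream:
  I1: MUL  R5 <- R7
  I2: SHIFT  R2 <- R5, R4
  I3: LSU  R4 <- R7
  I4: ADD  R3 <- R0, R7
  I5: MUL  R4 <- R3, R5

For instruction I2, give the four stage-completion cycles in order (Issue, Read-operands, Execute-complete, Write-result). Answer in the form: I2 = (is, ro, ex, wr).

I2 = (2, 10, 11, 12)

c1: issue I1 (MUL)
c2: I1 read-ops; issue I2 (SHIFT)
c3: issue I3 (LSU)
c4: I3 read-ops; issue I4 (ADD)
c5: I3 finished on LSU; I4 read-ops
c7: I4 finished on ADD
c8: I1 finished on MUL; I4→R3
c9: I1→R5
c10: I2 read-ops
c11: I2 finished on SHIFT; I3→R4
c12: I2→R2; issue I5 (MUL)
c13: I5 read-ops
c19: I5 finished on MUL
c20: I5→R4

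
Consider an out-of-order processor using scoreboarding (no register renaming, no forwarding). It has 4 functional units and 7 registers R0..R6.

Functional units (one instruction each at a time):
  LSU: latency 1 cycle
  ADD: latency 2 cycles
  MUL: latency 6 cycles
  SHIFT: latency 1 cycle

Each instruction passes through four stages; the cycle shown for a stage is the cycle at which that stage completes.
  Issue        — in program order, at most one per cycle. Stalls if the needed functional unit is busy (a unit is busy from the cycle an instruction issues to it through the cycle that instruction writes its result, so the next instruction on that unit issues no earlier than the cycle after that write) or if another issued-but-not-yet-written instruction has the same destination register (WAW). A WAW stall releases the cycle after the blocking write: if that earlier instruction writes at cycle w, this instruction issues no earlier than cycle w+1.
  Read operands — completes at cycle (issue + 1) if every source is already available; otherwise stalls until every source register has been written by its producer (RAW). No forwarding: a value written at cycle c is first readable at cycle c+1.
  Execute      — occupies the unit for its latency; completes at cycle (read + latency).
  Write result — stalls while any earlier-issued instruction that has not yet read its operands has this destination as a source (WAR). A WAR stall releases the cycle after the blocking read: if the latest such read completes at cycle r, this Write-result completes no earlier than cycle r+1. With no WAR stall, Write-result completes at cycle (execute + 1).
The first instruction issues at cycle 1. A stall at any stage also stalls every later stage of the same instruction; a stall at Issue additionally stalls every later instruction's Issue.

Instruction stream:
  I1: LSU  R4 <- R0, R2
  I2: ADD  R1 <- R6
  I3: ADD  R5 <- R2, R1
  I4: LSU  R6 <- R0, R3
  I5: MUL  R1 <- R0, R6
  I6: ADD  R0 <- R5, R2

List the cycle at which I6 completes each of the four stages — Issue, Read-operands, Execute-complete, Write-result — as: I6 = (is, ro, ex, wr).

c1: issue I1 (LSU)
c2: I1 read-ops; issue I2 (ADD)
c3: I1 finished on LSU; I2 read-ops
c4: I1→R4
c5: I2 finished on ADD
c6: I2→R1
c7: issue I3 (ADD)
c8: I3 read-ops; issue I4 (LSU)
c9: I4 read-ops; issue I5 (MUL)
c10: I3 finished on ADD; I4 finished on LSU
c11: I3→R5; I4→R6
c12: I5 read-ops; issue I6 (ADD)
c13: I6 read-ops
c15: I6 finished on ADD
c16: I6→R0
c18: I5 finished on MUL
c19: I5→R1

I6 = (12, 13, 15, 16)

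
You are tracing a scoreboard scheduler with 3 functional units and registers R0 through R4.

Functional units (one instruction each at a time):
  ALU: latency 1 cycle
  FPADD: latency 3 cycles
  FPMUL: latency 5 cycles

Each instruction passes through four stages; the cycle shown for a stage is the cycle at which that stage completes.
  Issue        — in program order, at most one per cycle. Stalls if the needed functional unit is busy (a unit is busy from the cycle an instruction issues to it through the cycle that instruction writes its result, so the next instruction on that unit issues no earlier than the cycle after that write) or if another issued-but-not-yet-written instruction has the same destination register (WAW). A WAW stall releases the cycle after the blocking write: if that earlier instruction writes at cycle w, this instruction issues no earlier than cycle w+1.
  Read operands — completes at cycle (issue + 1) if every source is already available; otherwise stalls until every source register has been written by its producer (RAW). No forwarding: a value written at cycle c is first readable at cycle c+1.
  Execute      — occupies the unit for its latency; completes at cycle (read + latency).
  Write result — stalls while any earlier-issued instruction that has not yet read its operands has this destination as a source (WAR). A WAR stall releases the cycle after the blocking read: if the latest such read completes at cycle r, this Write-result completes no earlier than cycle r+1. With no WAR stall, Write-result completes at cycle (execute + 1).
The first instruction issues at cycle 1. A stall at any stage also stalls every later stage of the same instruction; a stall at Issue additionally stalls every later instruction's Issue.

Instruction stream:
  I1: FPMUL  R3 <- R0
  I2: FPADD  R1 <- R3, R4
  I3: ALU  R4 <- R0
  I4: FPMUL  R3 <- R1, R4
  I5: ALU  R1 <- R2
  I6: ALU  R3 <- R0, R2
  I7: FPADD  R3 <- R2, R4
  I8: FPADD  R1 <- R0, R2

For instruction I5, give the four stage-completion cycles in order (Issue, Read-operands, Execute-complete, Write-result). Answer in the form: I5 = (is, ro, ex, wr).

t=1  I1 issues→FPMUL
t=2  I1 reads · I2 issues→FPADD
t=3  I3 issues→ALU
t=4  I3 reads
t=5  I3 exec-done
t=7  I1 exec-done
t=8  I1 writes R3
t=9  I2 reads · I4 issues→FPMUL
t=10  I3 writes R4
t=12  I2 exec-done
t=13  I2 writes R1
t=14  I4 reads · I5 issues→ALU
t=15  I5 reads
t=16  I5 exec-done
t=17  I5 writes R1
t=19  I4 exec-done
t=20  I4 writes R3
t=21  I6 issues→ALU
t=22  I6 reads
t=23  I6 exec-done
t=24  I6 writes R3
t=25  I7 issues→FPADD
t=26  I7 reads
t=29  I7 exec-done
t=30  I7 writes R3
t=31  I8 issues→FPADD
t=32  I8 reads
t=35  I8 exec-done
t=36  I8 writes R1

I5 = (14, 15, 16, 17)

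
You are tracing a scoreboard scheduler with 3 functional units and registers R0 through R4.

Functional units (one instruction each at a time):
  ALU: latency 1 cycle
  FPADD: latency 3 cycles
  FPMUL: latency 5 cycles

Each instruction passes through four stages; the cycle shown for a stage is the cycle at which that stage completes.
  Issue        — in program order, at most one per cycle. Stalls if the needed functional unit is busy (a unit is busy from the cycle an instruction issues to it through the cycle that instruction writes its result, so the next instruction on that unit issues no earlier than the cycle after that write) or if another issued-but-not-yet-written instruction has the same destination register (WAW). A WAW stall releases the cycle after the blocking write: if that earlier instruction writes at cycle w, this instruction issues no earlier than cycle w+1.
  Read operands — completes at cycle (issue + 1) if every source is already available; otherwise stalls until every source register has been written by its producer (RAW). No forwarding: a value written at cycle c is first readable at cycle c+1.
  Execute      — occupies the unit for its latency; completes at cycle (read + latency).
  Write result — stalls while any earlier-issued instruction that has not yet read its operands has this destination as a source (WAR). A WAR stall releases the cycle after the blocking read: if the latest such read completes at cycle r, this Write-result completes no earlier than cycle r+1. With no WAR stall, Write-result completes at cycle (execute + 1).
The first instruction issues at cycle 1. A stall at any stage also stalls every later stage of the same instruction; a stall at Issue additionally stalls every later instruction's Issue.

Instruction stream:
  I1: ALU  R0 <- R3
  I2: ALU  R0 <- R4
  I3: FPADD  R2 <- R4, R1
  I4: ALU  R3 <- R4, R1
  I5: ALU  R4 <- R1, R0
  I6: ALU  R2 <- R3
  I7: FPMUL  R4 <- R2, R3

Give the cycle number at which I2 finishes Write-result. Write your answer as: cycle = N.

cycle 1: I1 dispatched to ALU
cycle 2: I1 operands ready
cycle 3: I1 complete
cycle 4: R0←I1
cycle 5: I2 dispatched to ALU
cycle 6: I2 operands ready, I3 dispatched to FPADD
cycle 7: I2 complete, I3 operands ready
cycle 8: R0←I2
cycle 9: I4 dispatched to ALU
cycle 10: I3 complete, I4 operands ready
cycle 11: R2←I3, I4 complete
cycle 12: R3←I4
cycle 13: I5 dispatched to ALU
cycle 14: I5 operands ready
cycle 15: I5 complete
cycle 16: R4←I5
cycle 17: I6 dispatched to ALU
cycle 18: I6 operands ready, I7 dispatched to FPMUL
cycle 19: I6 complete
cycle 20: R2←I6
cycle 21: I7 operands ready
cycle 26: I7 complete
cycle 27: R4←I7

cycle = 8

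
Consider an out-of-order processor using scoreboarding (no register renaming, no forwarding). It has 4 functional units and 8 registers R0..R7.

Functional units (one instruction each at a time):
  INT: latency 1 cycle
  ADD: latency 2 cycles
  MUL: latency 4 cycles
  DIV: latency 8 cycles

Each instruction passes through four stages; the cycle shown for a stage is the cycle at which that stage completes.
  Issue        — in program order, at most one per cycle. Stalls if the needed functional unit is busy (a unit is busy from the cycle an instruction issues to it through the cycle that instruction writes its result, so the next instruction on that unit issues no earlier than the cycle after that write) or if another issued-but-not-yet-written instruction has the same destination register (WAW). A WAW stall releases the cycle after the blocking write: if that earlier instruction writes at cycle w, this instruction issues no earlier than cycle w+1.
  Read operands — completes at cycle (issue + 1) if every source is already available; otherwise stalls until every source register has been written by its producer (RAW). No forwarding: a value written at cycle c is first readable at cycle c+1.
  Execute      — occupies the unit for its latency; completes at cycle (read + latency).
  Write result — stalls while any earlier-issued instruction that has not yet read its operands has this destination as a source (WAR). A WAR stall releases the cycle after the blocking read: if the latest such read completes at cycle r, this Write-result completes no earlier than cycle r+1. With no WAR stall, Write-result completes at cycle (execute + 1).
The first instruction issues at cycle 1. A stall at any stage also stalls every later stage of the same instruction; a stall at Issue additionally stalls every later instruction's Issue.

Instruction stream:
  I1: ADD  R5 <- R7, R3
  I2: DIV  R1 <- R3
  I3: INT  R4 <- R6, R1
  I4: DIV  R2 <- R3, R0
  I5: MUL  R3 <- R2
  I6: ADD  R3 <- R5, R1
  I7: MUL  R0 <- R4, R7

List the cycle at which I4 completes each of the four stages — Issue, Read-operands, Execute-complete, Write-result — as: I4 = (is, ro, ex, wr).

t=1  I1→ADD
t=2  I1 RO · I2→DIV
t=3  I2 RO · I3→INT
t=4  I1 EX
t=5  I1 WR R5
t=11  I2 EX
t=12  I2 WR R1
t=13  I3 RO · I4→DIV
t=14  I3 EX · I4 RO · I5→MUL
t=15  I3 WR R4
t=22  I4 EX
t=23  I4 WR R2
t=24  I5 RO
t=28  I5 EX
t=29  I5 WR R3
t=30  I6→ADD
t=31  I6 RO · I7→MUL
t=32  I7 RO
t=33  I6 EX
t=34  I6 WR R3
t=36  I7 EX
t=37  I7 WR R0

I4 = (13, 14, 22, 23)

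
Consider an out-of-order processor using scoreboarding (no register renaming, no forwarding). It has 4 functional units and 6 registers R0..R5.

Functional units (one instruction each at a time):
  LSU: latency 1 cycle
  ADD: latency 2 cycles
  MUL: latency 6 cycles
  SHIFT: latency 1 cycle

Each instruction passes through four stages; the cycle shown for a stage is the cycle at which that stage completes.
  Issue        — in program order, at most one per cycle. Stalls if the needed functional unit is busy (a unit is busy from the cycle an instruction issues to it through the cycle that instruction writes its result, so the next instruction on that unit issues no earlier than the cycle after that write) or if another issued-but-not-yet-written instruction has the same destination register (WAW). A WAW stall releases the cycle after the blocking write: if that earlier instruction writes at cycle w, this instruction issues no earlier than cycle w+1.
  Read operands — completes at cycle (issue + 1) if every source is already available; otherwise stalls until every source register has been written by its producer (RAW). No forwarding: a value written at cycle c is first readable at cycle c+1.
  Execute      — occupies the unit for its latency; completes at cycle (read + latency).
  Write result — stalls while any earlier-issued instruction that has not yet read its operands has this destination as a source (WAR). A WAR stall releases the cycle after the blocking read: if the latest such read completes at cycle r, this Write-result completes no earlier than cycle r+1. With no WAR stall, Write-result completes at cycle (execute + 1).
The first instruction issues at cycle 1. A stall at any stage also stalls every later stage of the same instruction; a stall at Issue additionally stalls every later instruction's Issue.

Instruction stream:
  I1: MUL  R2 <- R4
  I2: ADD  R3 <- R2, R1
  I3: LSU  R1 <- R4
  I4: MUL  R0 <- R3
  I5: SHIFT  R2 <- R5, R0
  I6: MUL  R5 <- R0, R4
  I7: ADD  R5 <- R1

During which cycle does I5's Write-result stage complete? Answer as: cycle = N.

[1] I1→MUL
[2] I1 RO, I2→ADD
[3] I3→LSU
[4] I3 RO
[5] I3 EX
[8] I1 EX
[9] I1 WR R2
[10] I2 RO, I4→MUL
[11] I3 WR R1, I5→SHIFT
[12] I2 EX
[13] I2 WR R3
[14] I4 RO
[20] I4 EX
[21] I4 WR R0
[22] I5 RO, I6→MUL
[23] I5 EX, I6 RO
[24] I5 WR R2
[29] I6 EX
[30] I6 WR R5
[31] I7→ADD
[32] I7 RO
[34] I7 EX
[35] I7 WR R5

cycle = 24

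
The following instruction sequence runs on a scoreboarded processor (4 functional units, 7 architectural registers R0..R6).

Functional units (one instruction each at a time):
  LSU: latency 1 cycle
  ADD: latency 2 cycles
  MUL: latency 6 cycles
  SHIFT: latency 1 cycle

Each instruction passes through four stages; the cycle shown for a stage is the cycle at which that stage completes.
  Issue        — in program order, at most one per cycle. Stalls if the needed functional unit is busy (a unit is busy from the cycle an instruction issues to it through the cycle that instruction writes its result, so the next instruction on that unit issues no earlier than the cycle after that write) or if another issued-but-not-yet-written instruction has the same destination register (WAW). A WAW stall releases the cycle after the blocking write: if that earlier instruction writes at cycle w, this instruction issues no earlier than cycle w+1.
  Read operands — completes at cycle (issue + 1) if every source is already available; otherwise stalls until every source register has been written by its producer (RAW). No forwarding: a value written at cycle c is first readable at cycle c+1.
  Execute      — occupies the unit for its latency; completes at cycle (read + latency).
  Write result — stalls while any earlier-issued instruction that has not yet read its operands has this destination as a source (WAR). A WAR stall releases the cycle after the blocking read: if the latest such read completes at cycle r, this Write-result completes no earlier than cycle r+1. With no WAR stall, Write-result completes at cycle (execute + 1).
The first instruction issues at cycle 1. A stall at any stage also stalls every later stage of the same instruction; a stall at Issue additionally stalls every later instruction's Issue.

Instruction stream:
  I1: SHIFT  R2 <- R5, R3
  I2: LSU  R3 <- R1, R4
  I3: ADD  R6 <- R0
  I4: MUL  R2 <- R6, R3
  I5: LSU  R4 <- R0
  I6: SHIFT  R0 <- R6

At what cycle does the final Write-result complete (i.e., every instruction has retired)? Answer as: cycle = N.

cycle = 15

[I1] 1/2/3/4
[I2] 2/3/4/5
[I3] 3/4/6/7
[I4] 5/8/14/15  (WAW R2: wait I1 write@4; RAW R6: wait I3 write@7)
[I5] 6/7/8/9
[I6] 7/8/9/10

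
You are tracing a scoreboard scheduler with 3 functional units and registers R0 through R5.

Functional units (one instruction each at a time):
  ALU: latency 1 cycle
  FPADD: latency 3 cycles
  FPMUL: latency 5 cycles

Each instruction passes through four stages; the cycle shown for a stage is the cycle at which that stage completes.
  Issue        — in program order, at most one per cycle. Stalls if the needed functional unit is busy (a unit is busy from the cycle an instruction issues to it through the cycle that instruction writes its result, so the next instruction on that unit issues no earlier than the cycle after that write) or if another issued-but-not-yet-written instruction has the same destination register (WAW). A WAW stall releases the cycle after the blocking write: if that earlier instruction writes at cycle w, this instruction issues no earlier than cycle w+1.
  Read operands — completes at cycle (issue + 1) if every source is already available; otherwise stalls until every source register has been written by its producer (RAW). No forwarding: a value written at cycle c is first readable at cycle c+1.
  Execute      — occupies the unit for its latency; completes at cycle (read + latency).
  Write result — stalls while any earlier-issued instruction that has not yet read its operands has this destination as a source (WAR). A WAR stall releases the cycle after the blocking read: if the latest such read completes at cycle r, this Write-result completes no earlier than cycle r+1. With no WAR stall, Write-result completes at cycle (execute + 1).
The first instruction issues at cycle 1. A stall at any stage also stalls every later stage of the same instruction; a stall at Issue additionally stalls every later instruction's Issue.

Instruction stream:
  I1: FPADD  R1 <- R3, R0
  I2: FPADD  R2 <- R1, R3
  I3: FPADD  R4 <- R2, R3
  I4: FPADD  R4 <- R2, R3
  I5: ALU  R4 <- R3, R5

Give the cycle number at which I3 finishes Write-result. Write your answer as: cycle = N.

cycle = 18

cycle 1: I1 issues→FPADD
cycle 2: I1 reads
cycle 5: I1 exec-done
cycle 6: I1 writes R1
cycle 7: I2 issues→FPADD
cycle 8: I2 reads
cycle 11: I2 exec-done
cycle 12: I2 writes R2
cycle 13: I3 issues→FPADD
cycle 14: I3 reads
cycle 17: I3 exec-done
cycle 18: I3 writes R4
cycle 19: I4 issues→FPADD
cycle 20: I4 reads
cycle 23: I4 exec-done
cycle 24: I4 writes R4
cycle 25: I5 issues→ALU
cycle 26: I5 reads
cycle 27: I5 exec-done
cycle 28: I5 writes R4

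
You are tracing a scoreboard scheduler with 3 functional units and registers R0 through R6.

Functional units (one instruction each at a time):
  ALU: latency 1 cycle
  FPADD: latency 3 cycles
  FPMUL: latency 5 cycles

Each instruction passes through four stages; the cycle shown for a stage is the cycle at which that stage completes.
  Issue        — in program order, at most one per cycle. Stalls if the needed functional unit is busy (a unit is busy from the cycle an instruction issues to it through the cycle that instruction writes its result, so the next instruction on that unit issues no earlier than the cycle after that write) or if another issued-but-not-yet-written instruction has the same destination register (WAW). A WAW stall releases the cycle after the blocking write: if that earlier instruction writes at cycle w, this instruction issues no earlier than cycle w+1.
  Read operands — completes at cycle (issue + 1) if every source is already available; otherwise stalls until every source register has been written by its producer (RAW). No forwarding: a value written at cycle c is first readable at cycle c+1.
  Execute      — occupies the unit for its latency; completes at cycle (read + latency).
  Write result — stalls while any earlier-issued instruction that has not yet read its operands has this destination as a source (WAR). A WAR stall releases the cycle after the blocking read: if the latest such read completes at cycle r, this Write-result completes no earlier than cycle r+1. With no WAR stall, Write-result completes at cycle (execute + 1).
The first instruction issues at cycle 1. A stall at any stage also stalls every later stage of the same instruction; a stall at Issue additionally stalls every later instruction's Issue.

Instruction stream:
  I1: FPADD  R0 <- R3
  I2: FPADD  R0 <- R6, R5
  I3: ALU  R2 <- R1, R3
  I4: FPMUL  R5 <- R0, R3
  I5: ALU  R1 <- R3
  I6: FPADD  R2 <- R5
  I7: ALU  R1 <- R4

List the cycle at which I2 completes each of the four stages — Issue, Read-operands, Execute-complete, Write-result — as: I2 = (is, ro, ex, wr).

I1 -> (1, 2, 5, 6)
I2 -> (7, 8, 11, 12)  // struct: FPADD busy until I1 writes@6
I3 -> (8, 9, 10, 11)
I4 -> (9, 13, 18, 19)  // RAW R0: wait I2 write@12
I5 -> (12, 13, 14, 15)  // struct: ALU busy until I3 writes@11
I6 -> (13, 20, 23, 24)  // RAW R5: wait I4 write@19
I7 -> (16, 17, 18, 19)  // struct: ALU busy until I5 writes@15

I2 = (7, 8, 11, 12)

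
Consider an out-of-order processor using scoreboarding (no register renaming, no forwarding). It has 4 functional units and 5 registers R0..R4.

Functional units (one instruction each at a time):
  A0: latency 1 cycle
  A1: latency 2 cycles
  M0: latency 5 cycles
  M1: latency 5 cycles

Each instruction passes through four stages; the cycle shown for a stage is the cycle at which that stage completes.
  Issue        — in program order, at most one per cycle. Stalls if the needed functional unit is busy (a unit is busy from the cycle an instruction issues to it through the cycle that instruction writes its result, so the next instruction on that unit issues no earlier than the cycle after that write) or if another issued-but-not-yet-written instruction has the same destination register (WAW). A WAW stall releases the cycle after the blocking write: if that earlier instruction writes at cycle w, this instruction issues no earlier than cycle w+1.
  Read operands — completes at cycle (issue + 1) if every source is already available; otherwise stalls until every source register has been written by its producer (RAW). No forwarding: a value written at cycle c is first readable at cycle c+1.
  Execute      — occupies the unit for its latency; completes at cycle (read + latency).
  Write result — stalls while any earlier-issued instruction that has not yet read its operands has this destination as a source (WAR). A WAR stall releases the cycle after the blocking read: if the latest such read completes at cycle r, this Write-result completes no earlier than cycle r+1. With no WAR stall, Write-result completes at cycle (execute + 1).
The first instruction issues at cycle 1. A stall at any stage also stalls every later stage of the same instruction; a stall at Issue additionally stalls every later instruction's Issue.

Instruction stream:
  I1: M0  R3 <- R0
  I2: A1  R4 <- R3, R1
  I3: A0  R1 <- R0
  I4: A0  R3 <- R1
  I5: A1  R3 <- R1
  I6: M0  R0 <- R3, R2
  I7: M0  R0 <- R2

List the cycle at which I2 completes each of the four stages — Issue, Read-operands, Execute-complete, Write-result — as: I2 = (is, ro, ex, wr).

I2 = (2, 9, 11, 12)

I1: IS=1 RO=2 EX=7 WR=8
I2: IS=2 RO=9 EX=11 WR=12  [RAW R3: wait I1 write@8]
I3: IS=3 RO=4 EX=5 WR=10  [WAR R1: wait I2 read@9]
I4: IS=11 RO=12 EX=13 WR=14  [struct: A0 busy until I3 writes@10]
I5: IS=15 RO=16 EX=18 WR=19  [WAW R3: wait I4 write@14]
I6: IS=16 RO=20 EX=25 WR=26  [RAW R3: wait I5 write@19]
I7: IS=27 RO=28 EX=33 WR=34  [struct: M0 busy until I6 writes@26]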